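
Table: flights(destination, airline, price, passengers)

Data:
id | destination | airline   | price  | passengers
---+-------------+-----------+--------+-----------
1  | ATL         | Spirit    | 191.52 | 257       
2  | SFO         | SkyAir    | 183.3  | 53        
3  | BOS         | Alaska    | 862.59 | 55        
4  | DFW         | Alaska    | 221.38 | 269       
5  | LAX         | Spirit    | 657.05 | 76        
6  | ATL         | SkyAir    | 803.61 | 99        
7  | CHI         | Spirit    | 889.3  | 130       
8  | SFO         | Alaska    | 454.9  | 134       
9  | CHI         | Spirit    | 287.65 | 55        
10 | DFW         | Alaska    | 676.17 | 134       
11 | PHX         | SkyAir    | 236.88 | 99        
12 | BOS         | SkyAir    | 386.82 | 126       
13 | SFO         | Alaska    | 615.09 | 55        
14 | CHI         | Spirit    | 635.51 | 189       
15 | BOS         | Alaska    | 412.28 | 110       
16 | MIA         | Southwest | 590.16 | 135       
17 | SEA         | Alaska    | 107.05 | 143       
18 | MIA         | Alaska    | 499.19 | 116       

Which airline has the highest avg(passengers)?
SELECT airline, AVG(passengers) as val
FROM flights
GROUP BY airline
ORDER BY val DESC
LIMIT 1

Result: Spirit with avg(passengers) = 141.40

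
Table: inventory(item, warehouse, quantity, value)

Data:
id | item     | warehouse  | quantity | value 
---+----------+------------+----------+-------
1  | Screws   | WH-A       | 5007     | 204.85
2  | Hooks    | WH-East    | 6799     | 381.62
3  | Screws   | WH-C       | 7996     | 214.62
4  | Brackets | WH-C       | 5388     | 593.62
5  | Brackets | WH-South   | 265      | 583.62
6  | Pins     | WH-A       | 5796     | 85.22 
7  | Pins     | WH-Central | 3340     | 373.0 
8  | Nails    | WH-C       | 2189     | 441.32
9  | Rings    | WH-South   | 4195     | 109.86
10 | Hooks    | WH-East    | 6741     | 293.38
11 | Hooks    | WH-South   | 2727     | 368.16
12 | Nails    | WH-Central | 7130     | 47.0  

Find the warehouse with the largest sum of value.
SELECT warehouse, SUM(value) as val
FROM inventory
GROUP BY warehouse
ORDER BY val DESC
LIMIT 1

Result: WH-C with sum(value) = 1249.56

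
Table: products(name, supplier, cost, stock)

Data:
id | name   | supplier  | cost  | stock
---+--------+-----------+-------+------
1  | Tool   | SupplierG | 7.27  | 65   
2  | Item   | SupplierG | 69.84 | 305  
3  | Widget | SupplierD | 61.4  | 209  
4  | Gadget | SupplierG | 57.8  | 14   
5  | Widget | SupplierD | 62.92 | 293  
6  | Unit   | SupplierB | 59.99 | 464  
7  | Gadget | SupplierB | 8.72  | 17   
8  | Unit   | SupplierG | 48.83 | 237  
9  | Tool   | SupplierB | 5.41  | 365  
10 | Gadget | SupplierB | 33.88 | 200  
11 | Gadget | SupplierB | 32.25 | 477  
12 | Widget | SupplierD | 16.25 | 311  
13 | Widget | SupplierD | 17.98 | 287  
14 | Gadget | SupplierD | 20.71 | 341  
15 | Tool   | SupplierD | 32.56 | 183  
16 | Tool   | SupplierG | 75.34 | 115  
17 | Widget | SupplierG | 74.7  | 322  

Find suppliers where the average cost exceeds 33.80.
SELECT supplier, AVG(cost)
FROM products
GROUP BY supplier
HAVING AVG(cost) > 33.80

Result:
  SupplierD: avg=35.30
  SupplierG: avg=55.63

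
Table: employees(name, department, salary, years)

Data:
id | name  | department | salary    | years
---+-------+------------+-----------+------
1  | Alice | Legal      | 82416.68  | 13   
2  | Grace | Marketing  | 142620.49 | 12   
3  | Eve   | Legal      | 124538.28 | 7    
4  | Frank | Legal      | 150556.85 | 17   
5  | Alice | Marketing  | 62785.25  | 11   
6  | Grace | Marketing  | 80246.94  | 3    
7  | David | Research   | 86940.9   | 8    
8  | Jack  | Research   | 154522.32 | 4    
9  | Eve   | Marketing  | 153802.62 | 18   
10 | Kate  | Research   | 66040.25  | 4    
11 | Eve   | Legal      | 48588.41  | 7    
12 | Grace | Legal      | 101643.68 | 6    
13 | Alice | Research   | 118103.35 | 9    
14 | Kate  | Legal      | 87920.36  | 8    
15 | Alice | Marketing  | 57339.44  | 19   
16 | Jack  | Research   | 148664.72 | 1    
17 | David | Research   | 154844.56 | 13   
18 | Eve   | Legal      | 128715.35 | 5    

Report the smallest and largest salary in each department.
SELECT department, MIN(salary), MAX(salary)
FROM employees
GROUP BY department

Result:
  Legal: min=48588.41, max=150556.85
  Marketing: min=57339.44, max=153802.62
  Research: min=66040.25, max=154844.56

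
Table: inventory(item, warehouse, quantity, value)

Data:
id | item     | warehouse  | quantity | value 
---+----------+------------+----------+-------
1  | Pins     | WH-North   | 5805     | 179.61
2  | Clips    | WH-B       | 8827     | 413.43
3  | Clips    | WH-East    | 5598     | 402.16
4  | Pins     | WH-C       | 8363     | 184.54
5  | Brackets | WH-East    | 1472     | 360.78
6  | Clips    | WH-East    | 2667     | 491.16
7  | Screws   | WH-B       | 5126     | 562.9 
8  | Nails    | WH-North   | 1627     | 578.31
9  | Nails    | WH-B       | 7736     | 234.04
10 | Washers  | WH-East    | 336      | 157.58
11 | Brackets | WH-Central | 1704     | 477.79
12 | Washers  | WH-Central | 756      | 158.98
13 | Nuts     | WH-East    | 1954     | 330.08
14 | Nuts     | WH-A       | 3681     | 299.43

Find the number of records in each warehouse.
SELECT warehouse, COUNT(*) as count
FROM inventory
GROUP BY warehouse

Result:
  WH-A: 1
  WH-B: 3
  WH-C: 1
  WH-Central: 2
  WH-East: 5
  WH-North: 2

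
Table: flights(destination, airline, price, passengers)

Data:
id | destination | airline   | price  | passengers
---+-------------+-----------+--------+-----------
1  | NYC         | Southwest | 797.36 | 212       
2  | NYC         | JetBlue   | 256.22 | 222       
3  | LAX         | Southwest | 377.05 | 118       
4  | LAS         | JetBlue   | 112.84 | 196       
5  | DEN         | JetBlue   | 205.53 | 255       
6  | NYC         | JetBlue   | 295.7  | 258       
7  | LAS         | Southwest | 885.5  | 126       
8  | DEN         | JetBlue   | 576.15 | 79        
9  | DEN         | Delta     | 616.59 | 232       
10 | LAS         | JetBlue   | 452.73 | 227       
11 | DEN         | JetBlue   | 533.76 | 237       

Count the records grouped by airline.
SELECT airline, COUNT(*) as count
FROM flights
GROUP BY airline

Result:
  Delta: 1
  JetBlue: 7
  Southwest: 3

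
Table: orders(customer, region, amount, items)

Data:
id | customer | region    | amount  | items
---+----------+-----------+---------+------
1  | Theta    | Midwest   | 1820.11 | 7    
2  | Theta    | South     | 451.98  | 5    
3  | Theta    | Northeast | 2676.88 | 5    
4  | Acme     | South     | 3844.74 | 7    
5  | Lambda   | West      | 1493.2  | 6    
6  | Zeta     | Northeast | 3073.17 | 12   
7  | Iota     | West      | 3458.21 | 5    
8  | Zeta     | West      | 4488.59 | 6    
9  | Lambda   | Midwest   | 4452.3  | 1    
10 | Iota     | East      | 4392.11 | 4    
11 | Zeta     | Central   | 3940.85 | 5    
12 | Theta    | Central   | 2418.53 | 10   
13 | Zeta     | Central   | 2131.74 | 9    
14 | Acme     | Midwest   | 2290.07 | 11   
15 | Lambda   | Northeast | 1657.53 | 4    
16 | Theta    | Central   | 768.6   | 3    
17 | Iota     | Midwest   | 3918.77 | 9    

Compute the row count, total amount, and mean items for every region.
SELECT region,
       COUNT(*) as cnt,
       SUM(amount) as total_amount,
       AVG(items) as avg_items
FROM orders
GROUP BY region

Result:
  Central: 4 records, 9259.72 total amount, 6.75 avg items
  East: 1 records, 4392.11 total amount, 4.00 avg items
  Midwest: 4 records, 12481.25 total amount, 7.00 avg items
  Northeast: 3 records, 7407.58 total amount, 7.00 avg items
  South: 2 records, 4296.72 total amount, 6.00 avg items
  West: 3 records, 9440.00 total amount, 5.67 avg items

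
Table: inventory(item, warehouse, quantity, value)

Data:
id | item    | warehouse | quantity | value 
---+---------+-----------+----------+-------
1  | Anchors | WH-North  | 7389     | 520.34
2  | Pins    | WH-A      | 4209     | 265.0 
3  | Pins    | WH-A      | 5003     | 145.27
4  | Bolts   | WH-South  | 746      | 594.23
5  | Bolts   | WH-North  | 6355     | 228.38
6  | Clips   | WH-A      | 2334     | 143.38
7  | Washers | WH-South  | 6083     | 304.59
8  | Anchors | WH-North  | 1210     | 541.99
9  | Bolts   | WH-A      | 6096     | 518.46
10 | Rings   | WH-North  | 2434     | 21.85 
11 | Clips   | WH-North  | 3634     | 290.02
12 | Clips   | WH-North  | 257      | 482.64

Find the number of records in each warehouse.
SELECT warehouse, COUNT(*) as count
FROM inventory
GROUP BY warehouse

Result:
  WH-A: 4
  WH-North: 6
  WH-South: 2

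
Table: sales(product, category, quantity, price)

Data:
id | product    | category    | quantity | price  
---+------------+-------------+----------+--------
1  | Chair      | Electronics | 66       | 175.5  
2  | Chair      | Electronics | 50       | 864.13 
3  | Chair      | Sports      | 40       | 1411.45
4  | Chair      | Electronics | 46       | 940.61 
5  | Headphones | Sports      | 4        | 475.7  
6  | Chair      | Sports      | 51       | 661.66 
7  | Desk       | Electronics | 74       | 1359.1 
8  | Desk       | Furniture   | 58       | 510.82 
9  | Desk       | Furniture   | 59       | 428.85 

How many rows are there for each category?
SELECT category, COUNT(*) as count
FROM sales
GROUP BY category

Result:
  Electronics: 4
  Furniture: 2
  Sports: 3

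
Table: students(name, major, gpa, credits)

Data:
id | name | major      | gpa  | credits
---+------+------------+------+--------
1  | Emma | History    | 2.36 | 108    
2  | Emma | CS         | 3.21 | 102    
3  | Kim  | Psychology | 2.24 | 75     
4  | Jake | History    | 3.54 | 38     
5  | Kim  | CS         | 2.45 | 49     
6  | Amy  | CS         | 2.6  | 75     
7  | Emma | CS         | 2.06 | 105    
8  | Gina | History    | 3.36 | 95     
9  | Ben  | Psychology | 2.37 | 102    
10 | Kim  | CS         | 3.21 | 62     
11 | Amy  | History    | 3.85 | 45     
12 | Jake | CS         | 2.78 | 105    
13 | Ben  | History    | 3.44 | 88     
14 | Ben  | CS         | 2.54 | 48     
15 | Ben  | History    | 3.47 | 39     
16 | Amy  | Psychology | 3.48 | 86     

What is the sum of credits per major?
SELECT major, SUM(credits) as result
FROM students
GROUP BY major

Result:
  CS: 546
  History: 413
  Psychology: 263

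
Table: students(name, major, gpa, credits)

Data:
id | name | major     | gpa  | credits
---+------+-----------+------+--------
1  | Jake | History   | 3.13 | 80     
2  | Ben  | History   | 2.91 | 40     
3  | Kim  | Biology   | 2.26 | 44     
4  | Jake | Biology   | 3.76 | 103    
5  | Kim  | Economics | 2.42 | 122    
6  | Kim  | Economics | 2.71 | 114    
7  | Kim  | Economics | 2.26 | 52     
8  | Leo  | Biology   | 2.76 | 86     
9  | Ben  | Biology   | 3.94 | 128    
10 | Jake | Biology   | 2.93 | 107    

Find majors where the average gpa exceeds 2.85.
SELECT major, AVG(gpa)
FROM students
GROUP BY major
HAVING AVG(gpa) > 2.85

Result:
  Biology: avg=3.13
  History: avg=3.02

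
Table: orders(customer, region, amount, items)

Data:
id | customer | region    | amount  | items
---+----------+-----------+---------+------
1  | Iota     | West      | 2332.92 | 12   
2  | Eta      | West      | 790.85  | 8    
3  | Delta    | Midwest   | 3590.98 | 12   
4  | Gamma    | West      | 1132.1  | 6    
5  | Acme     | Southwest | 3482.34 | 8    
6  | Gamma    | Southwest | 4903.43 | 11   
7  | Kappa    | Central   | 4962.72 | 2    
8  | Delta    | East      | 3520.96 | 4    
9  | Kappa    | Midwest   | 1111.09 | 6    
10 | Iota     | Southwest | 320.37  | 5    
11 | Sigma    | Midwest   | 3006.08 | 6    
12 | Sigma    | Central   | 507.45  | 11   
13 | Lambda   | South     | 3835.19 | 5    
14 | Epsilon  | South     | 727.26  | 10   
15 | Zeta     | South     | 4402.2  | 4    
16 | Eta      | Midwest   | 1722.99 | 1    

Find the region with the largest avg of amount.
SELECT region, AVG(amount) as val
FROM orders
GROUP BY region
ORDER BY val DESC
LIMIT 1

Result: East with avg(amount) = 3520.96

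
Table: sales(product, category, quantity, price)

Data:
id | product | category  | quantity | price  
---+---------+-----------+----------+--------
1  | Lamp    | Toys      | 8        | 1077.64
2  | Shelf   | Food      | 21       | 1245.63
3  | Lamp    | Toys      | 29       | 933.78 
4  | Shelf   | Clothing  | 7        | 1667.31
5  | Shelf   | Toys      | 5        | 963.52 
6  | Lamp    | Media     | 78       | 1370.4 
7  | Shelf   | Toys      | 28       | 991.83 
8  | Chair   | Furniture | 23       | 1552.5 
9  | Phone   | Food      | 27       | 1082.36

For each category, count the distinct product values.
SELECT category, COUNT(DISTINCT product)
FROM sales
GROUP BY category

Result:
  Clothing: 1 distinct
  Food: 2 distinct
  Furniture: 1 distinct
  Media: 1 distinct
  Toys: 2 distinct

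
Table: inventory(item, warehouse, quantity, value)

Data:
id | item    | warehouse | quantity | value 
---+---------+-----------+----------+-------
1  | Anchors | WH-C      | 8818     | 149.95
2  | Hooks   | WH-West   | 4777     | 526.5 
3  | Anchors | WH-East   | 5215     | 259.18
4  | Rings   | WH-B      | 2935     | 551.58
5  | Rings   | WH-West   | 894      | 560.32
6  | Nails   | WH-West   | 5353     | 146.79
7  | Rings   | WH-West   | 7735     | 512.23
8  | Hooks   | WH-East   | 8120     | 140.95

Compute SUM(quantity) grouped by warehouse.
SELECT warehouse, SUM(quantity) as result
FROM inventory
GROUP BY warehouse

Result:
  WH-B: 2935
  WH-C: 8818
  WH-East: 13335
  WH-West: 18759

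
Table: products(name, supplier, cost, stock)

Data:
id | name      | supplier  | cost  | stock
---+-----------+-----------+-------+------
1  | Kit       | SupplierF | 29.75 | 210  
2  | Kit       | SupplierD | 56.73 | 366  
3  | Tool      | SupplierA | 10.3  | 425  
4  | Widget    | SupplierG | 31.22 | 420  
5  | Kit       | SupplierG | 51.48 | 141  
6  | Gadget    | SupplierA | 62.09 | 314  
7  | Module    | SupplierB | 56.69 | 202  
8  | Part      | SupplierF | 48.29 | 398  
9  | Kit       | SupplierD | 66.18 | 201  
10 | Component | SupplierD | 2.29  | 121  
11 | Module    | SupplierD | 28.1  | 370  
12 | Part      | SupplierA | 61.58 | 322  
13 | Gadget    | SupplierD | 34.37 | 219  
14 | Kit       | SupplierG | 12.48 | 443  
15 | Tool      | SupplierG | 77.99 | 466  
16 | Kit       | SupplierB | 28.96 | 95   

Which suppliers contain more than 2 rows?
SELECT supplier, COUNT(*) as cnt
FROM products
GROUP BY supplier
HAVING COUNT(*) > 2

Result:
  SupplierA: 3
  SupplierD: 5
  SupplierG: 4

Note: HAVING filters groups after aggregation, WHERE filters rows before.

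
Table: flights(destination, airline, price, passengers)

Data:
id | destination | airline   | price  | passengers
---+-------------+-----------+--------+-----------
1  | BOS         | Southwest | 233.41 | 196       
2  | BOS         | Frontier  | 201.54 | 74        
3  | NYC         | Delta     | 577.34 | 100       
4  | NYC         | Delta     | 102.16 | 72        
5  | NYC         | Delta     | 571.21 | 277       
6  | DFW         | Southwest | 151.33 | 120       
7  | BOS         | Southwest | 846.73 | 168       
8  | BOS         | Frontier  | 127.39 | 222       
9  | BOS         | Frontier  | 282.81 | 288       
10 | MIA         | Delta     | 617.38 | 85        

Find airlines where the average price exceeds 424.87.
SELECT airline, AVG(price)
FROM flights
GROUP BY airline
HAVING AVG(price) > 424.87

Result:
  Delta: avg=467.02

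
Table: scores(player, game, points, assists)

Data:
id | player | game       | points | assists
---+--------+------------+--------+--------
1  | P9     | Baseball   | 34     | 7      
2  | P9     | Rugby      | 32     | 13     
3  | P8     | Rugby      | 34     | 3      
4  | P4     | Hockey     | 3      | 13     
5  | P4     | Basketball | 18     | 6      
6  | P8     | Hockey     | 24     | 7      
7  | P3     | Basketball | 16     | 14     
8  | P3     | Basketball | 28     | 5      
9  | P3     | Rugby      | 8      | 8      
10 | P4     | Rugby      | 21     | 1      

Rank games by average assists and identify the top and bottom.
SELECT game, AVG(assists)
FROM scores
GROUP BY game
ORDER BY AVG(assists)

All groups:
  Rugby: 6.25
  Baseball: 7.00
  Basketball: 8.33
  Hockey: 10.00

Highest: Hockey (10.00)
Lowest: Rugby (6.25)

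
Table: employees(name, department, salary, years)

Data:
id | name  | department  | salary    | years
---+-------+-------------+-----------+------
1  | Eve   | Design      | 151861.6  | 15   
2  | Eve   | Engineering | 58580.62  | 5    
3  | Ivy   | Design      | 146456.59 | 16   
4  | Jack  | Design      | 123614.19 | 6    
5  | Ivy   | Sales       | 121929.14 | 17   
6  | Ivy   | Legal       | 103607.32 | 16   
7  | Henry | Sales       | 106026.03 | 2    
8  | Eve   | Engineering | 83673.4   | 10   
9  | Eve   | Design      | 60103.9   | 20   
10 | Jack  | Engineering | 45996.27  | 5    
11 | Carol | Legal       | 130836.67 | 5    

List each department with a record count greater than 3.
SELECT department, COUNT(*) as cnt
FROM employees
GROUP BY department
HAVING COUNT(*) > 3

Result:
  Design: 4

Note: HAVING filters groups after aggregation, WHERE filters rows before.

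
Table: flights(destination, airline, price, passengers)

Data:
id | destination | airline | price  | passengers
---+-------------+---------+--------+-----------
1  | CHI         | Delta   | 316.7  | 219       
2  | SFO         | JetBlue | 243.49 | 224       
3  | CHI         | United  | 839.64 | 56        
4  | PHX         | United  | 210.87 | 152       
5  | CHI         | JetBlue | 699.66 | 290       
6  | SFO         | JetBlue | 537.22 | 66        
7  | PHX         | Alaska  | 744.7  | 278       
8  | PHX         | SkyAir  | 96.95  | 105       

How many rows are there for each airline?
SELECT airline, COUNT(*) as count
FROM flights
GROUP BY airline

Result:
  Alaska: 1
  Delta: 1
  JetBlue: 3
  SkyAir: 1
  United: 2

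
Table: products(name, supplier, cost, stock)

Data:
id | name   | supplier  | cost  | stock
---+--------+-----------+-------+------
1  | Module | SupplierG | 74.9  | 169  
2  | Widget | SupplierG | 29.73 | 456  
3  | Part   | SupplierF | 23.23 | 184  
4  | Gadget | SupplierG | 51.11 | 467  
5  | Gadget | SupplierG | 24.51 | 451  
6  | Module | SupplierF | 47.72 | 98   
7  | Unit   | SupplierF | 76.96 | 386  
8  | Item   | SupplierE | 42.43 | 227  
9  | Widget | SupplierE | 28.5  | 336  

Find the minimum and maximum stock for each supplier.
SELECT supplier, MIN(stock), MAX(stock)
FROM products
GROUP BY supplier

Result:
  SupplierE: min=227, max=336
  SupplierF: min=98, max=386
  SupplierG: min=169, max=467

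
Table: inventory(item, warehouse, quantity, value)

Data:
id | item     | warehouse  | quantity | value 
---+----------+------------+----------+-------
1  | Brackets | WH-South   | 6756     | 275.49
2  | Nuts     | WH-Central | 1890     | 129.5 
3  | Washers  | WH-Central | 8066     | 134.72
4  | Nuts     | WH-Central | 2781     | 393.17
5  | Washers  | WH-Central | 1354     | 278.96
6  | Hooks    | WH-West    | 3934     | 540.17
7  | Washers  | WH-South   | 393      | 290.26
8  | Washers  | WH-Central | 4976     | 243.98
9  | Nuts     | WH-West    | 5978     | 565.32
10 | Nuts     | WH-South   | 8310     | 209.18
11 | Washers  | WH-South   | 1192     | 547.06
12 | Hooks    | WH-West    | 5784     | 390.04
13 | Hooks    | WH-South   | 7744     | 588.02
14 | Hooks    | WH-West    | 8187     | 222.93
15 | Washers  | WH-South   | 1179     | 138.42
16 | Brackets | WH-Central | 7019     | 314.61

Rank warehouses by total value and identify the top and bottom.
SELECT warehouse, SUM(value)
FROM inventory
GROUP BY warehouse
ORDER BY SUM(value)

All groups:
  WH-Central: 1494.94
  WH-West: 1718.46
  WH-South: 2048.43

Highest: WH-South (2048.43)
Lowest: WH-Central (1494.94)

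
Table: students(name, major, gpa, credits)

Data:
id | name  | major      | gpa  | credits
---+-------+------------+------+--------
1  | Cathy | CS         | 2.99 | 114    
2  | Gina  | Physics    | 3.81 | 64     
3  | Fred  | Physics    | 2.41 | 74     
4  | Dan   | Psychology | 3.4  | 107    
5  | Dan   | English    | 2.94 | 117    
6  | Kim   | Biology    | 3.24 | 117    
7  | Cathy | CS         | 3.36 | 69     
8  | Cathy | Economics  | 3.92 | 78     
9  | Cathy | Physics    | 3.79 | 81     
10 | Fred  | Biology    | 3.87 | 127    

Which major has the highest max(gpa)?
SELECT major, MAX(gpa) as val
FROM students
GROUP BY major
ORDER BY val DESC
LIMIT 1

Result: Economics with max(gpa) = 3.92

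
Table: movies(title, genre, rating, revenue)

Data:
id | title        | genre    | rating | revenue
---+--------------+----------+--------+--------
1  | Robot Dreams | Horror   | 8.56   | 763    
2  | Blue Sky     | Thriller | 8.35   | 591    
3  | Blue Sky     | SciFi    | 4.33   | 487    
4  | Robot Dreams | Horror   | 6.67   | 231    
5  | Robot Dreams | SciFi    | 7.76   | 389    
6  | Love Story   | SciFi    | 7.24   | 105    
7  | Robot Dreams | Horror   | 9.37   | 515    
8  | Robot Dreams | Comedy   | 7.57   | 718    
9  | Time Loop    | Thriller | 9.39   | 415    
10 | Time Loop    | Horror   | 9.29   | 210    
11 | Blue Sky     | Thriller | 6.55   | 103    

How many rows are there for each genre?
SELECT genre, COUNT(*) as count
FROM movies
GROUP BY genre

Result:
  Comedy: 1
  Horror: 4
  SciFi: 3
  Thriller: 3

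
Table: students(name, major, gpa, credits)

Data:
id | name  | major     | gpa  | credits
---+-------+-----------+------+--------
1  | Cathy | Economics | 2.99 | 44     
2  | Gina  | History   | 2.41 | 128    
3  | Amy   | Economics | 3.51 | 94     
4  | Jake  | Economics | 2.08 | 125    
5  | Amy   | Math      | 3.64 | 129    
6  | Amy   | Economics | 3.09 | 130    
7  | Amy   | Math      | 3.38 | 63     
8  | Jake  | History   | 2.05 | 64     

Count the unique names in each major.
SELECT major, COUNT(DISTINCT name)
FROM students
GROUP BY major

Result:
  Economics: 3 distinct
  History: 2 distinct
  Math: 1 distinct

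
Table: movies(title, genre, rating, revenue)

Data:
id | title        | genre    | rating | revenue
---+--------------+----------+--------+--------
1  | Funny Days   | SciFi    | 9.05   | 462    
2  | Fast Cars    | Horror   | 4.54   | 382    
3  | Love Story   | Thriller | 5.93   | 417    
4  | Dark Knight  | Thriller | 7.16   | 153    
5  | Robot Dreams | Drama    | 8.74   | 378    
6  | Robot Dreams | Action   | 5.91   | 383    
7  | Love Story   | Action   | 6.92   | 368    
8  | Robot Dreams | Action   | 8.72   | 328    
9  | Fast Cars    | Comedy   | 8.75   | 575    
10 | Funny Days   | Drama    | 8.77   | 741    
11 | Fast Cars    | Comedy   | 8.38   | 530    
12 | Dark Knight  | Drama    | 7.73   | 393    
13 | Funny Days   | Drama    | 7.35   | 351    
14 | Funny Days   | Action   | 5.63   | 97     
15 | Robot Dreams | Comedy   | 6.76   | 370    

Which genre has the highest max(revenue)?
SELECT genre, MAX(revenue) as val
FROM movies
GROUP BY genre
ORDER BY val DESC
LIMIT 1

Result: Drama with max(revenue) = 741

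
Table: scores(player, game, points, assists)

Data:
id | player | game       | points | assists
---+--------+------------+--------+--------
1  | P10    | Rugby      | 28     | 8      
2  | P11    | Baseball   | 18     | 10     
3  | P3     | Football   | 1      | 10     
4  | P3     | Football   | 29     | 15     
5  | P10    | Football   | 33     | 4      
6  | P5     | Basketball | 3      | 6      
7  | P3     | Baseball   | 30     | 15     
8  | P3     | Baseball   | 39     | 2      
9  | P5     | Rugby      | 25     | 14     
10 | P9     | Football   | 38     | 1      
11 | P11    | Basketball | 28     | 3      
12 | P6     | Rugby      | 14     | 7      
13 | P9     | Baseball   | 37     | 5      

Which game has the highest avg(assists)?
SELECT game, AVG(assists) as val
FROM scores
GROUP BY game
ORDER BY val DESC
LIMIT 1

Result: Rugby with avg(assists) = 9.67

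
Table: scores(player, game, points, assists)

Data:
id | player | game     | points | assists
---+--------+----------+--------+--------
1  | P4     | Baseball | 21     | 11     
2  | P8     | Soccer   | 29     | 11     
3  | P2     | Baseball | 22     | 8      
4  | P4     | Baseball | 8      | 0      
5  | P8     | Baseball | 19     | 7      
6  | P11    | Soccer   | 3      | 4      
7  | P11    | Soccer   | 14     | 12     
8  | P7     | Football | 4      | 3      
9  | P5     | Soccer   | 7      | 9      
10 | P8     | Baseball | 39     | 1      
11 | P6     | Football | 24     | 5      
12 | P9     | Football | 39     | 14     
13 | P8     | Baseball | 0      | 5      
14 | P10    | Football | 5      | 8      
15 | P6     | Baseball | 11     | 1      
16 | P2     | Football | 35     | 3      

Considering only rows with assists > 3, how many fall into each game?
SELECT game, COUNT(*)
FROM scores
WHERE assists > 3
GROUP BY game

Note: WHERE filters rows before grouping.

Result:
  Baseball: 4
  Football: 3
  Soccer: 4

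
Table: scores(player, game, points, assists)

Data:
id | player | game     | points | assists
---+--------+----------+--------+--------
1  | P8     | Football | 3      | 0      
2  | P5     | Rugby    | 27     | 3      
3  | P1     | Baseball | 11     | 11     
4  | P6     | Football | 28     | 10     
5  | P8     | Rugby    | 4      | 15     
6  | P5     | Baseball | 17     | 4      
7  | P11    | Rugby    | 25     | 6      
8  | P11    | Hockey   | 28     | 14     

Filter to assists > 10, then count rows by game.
SELECT game, COUNT(*)
FROM scores
WHERE assists > 10
GROUP BY game

Note: WHERE filters rows before grouping.

Result:
  Baseball: 1
  Hockey: 1
  Rugby: 1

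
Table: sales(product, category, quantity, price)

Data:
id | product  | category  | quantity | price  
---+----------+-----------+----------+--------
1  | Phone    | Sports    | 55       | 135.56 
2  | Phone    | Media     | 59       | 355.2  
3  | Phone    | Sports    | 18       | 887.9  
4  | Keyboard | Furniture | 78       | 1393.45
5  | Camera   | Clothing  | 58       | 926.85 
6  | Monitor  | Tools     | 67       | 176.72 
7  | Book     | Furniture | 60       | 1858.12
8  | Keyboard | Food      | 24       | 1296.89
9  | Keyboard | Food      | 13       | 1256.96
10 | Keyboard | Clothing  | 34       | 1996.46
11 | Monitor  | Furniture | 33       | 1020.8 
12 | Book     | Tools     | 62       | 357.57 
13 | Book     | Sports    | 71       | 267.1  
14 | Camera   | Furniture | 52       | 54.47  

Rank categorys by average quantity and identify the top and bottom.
SELECT category, AVG(quantity)
FROM sales
GROUP BY category
ORDER BY AVG(quantity)

All groups:
  Food: 18.50
  Clothing: 46.00
  Sports: 48.00
  Furniture: 55.75
  Media: 59.00
  Tools: 64.50

Highest: Tools (64.50)
Lowest: Food (18.50)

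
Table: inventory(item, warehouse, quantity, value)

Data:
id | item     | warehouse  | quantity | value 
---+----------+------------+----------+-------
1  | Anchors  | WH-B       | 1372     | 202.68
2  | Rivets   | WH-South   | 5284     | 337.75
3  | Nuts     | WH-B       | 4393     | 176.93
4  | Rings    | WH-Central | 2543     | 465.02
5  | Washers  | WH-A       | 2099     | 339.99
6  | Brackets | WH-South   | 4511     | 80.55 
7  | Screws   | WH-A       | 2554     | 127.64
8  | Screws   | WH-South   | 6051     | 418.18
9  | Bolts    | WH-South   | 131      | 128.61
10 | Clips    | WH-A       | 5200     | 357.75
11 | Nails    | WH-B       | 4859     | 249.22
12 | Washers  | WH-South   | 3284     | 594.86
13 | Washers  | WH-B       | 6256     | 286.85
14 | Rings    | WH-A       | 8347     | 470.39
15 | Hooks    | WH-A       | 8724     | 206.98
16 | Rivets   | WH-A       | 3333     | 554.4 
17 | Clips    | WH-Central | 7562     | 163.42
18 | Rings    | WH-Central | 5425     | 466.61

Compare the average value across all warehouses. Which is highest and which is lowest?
SELECT warehouse, AVG(value)
FROM inventory
GROUP BY warehouse
ORDER BY AVG(value)

All groups:
  WH-B: 228.92
  WH-South: 311.99
  WH-A: 342.86
  WH-Central: 365.02

Highest: WH-Central (365.02)
Lowest: WH-B (228.92)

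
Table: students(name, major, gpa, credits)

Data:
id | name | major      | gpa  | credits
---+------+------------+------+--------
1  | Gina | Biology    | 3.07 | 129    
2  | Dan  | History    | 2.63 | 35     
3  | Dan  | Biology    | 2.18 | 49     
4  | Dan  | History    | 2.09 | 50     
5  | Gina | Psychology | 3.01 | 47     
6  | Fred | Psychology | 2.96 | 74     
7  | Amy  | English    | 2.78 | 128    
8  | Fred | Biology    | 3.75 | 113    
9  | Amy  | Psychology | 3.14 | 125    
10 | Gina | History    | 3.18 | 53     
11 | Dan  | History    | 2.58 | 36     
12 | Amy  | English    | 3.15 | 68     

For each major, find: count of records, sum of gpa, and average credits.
SELECT major,
       COUNT(*) as cnt,
       SUM(gpa) as total_gpa,
       AVG(credits) as avg_credits
FROM students
GROUP BY major

Result:
  Biology: 3 records, 9.00 total gpa, 97.00 avg credits
  English: 2 records, 5.93 total gpa, 98.00 avg credits
  History: 4 records, 10.48 total gpa, 43.50 avg credits
  Psychology: 3 records, 9.11 total gpa, 82.00 avg credits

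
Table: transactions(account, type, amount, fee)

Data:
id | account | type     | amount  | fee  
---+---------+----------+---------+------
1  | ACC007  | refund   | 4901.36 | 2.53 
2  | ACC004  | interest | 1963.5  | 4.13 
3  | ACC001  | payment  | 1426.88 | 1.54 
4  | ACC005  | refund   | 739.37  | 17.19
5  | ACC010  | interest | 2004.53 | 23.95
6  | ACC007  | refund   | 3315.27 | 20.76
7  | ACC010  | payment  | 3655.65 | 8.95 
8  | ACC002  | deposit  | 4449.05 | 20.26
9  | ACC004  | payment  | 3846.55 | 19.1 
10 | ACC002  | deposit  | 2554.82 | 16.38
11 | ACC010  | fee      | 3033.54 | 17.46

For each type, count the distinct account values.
SELECT type, COUNT(DISTINCT account)
FROM transactions
GROUP BY type

Result:
  deposit: 1 distinct
  fee: 1 distinct
  interest: 2 distinct
  payment: 3 distinct
  refund: 2 distinct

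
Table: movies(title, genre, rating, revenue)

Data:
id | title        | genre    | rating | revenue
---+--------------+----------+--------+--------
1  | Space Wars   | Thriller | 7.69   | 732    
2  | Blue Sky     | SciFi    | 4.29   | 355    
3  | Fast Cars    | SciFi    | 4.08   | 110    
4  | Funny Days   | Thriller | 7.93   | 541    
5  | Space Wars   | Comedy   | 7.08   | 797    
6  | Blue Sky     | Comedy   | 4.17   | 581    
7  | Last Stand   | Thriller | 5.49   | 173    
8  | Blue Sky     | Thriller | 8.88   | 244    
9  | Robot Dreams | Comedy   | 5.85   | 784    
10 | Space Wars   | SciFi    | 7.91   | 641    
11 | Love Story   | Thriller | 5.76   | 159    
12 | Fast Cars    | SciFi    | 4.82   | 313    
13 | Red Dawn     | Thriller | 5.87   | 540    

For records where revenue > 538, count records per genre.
SELECT genre, COUNT(*)
FROM movies
WHERE revenue > 538
GROUP BY genre

Note: WHERE filters rows before grouping.

Result:
  Comedy: 3
  SciFi: 1
  Thriller: 3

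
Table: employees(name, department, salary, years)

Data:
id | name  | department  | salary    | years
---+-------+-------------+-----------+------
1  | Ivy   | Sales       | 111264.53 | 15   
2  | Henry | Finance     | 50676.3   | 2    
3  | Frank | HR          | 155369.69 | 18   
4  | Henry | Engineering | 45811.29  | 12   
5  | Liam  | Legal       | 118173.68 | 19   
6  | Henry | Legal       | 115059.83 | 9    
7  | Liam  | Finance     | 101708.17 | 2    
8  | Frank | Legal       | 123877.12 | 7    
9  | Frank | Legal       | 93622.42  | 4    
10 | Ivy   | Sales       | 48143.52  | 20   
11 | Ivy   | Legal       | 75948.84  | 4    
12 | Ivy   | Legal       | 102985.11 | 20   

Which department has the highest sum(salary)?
SELECT department, SUM(salary) as val
FROM employees
GROUP BY department
ORDER BY val DESC
LIMIT 1

Result: Legal with sum(salary) = 629667.00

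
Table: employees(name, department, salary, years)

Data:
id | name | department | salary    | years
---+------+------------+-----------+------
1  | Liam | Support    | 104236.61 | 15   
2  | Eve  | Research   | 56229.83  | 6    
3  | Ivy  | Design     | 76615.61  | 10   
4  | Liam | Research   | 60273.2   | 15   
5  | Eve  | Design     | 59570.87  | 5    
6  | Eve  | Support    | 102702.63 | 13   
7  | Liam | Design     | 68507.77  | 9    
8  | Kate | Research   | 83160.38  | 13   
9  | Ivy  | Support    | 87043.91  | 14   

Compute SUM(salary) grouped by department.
SELECT department, SUM(salary) as result
FROM employees
GROUP BY department

Result:
  Design: 204694.25
  Research: 199663.41
  Support: 293983.15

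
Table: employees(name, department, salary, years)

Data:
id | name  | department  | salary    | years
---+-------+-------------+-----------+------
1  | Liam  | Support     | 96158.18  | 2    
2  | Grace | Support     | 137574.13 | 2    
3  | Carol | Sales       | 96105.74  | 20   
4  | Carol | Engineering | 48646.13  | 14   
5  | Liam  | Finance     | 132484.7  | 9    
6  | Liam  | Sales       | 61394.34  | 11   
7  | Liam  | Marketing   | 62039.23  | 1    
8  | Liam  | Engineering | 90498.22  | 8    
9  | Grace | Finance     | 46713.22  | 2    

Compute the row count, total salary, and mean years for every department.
SELECT department,
       COUNT(*) as cnt,
       SUM(salary) as total_salary,
       AVG(years) as avg_years
FROM employees
GROUP BY department

Result:
  Engineering: 2 records, 139144.35 total salary, 11.00 avg years
  Finance: 2 records, 179197.92 total salary, 5.50 avg years
  Marketing: 1 records, 62039.23 total salary, 1.00 avg years
  Sales: 2 records, 157500.08 total salary, 15.50 avg years
  Support: 2 records, 233732.31 total salary, 2.00 avg years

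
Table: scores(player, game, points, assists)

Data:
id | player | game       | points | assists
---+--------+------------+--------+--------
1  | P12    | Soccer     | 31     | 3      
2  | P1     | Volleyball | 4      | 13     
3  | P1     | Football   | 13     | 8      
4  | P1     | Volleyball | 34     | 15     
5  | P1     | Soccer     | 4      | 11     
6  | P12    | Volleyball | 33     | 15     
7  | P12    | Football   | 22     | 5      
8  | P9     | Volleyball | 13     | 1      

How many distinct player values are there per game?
SELECT game, COUNT(DISTINCT player)
FROM scores
GROUP BY game

Result:
  Football: 2 distinct
  Soccer: 2 distinct
  Volleyball: 3 distinct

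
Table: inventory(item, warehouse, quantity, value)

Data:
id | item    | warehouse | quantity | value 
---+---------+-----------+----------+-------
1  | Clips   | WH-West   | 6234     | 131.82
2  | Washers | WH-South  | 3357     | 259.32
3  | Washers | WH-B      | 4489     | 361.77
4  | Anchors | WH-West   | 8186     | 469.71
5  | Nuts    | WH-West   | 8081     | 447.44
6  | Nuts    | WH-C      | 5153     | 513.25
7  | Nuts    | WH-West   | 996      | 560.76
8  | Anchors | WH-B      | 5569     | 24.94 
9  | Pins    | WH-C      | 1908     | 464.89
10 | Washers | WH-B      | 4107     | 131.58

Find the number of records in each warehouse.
SELECT warehouse, COUNT(*) as count
FROM inventory
GROUP BY warehouse

Result:
  WH-B: 3
  WH-C: 2
  WH-South: 1
  WH-West: 4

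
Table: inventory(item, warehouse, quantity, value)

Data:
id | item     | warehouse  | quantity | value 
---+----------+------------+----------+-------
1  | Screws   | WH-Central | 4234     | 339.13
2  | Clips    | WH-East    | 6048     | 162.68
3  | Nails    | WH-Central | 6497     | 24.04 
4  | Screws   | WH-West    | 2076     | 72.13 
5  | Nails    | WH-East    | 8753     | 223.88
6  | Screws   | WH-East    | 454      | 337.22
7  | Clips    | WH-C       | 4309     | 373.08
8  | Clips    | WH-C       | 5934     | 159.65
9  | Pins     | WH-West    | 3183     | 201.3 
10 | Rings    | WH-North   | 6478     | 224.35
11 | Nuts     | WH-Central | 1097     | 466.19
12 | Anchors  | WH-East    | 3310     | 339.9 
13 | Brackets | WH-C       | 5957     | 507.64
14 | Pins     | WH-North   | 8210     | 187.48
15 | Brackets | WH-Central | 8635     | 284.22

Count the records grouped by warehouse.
SELECT warehouse, COUNT(*) as count
FROM inventory
GROUP BY warehouse

Result:
  WH-C: 3
  WH-Central: 4
  WH-East: 4
  WH-North: 2
  WH-West: 2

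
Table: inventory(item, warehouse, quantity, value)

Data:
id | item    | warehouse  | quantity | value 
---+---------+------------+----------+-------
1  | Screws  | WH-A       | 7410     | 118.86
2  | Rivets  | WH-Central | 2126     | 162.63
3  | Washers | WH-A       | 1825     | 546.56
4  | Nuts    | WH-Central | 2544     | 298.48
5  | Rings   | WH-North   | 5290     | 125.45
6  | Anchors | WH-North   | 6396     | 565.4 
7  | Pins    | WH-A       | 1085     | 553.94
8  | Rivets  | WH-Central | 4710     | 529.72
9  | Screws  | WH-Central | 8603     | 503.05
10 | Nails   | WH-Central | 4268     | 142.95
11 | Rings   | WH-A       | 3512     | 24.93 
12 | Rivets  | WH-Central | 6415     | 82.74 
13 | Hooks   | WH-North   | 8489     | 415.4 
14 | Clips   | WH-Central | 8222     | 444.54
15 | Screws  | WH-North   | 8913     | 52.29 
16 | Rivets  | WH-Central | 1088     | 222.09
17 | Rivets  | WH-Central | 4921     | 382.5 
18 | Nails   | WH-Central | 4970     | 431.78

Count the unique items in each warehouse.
SELECT warehouse, COUNT(DISTINCT item)
FROM inventory
GROUP BY warehouse

Result:
  WH-A: 4 distinct
  WH-Central: 5 distinct
  WH-North: 4 distinct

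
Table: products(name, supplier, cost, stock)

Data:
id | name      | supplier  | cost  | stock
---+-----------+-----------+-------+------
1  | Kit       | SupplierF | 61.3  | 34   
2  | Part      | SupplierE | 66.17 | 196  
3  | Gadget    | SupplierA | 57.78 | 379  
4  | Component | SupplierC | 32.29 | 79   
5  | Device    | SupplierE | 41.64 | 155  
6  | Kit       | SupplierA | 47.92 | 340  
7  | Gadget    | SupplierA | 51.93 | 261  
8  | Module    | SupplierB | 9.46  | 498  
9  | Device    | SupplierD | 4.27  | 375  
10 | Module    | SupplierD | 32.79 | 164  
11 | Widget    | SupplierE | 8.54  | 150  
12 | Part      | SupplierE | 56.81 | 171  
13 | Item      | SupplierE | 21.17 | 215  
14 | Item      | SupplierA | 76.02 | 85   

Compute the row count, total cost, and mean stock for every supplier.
SELECT supplier,
       COUNT(*) as cnt,
       SUM(cost) as total_cost,
       AVG(stock) as avg_stock
FROM products
GROUP BY supplier

Result:
  SupplierA: 4 records, 233.65 total cost, 266.25 avg stock
  SupplierB: 1 records, 9.46 total cost, 498.00 avg stock
  SupplierC: 1 records, 32.29 total cost, 79.00 avg stock
  SupplierD: 2 records, 37.06 total cost, 269.50 avg stock
  SupplierE: 5 records, 194.33 total cost, 177.40 avg stock
  SupplierF: 1 records, 61.30 total cost, 34.00 avg stock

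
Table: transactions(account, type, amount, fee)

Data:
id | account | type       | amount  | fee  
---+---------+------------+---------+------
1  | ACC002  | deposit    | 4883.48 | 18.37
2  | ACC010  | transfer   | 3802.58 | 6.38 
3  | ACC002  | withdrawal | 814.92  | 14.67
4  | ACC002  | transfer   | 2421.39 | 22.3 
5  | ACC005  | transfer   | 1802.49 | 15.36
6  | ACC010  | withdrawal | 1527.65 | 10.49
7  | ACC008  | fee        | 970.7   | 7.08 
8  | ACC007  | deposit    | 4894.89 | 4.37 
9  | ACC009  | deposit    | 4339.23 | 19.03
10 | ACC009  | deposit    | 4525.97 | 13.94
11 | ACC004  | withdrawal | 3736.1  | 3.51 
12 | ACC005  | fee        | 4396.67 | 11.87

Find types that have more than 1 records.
SELECT type, COUNT(*) as cnt
FROM transactions
GROUP BY type
HAVING COUNT(*) > 1

Result:
  deposit: 4
  fee: 2
  transfer: 3
  withdrawal: 3

Note: HAVING filters groups after aggregation, WHERE filters rows before.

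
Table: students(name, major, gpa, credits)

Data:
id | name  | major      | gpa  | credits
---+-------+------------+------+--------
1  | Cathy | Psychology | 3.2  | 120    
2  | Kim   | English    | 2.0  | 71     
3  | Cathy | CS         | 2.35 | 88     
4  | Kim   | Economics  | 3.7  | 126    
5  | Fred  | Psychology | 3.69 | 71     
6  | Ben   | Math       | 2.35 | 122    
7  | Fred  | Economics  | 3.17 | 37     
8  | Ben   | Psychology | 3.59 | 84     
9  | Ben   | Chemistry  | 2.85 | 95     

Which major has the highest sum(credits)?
SELECT major, SUM(credits) as val
FROM students
GROUP BY major
ORDER BY val DESC
LIMIT 1

Result: Psychology with sum(credits) = 275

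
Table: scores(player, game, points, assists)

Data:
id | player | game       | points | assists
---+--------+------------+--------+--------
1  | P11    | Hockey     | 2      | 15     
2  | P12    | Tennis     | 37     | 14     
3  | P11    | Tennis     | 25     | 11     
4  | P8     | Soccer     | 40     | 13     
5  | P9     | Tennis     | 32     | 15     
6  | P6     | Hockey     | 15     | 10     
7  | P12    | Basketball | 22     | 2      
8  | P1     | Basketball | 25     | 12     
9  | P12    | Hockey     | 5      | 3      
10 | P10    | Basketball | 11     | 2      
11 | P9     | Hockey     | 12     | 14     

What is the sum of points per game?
SELECT game, SUM(points) as result
FROM scores
GROUP BY game

Result:
  Basketball: 58
  Hockey: 34
  Soccer: 40
  Tennis: 94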